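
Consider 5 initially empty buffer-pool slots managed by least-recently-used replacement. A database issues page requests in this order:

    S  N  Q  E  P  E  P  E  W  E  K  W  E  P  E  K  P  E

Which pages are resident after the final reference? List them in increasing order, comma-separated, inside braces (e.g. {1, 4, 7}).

S: fault, frames [S]
N: fault, frames [S, N]
Q: fault, frames [S, N, Q]
E: fault, frames [S, N, Q, E]
P: fault, frames [S, N, Q, E, P]
E: hit
P: hit
E: hit
W: fault, evict S, frames [N, Q, P, E, W]
E: hit
K: fault, evict N, frames [Q, P, W, E, K]
W: hit
E: hit
P: hit
E: hit
K: hit
P: hit
E: hit

{E, K, P, Q, W}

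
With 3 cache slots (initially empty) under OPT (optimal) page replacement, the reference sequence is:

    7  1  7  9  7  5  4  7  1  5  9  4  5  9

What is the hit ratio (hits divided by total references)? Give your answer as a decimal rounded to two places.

0.50

7 → miss, frames [7]
1 → miss, frames [7, 1]
7 → hit
9 → miss, frames [7, 1, 9]
7 → hit
5 → miss, evict 9, frames [7, 1, 5]
4 → miss, evict 5, frames [7, 1, 4]
7 → hit
1 → hit
5 → miss, evict 1, frames [7, 4, 5]
9 → miss, evict 7, frames [4, 5, 9]
4 → hit
5 → hit
9 → hit
Hits: 7 of 14 references → 7/14 = 0.5000.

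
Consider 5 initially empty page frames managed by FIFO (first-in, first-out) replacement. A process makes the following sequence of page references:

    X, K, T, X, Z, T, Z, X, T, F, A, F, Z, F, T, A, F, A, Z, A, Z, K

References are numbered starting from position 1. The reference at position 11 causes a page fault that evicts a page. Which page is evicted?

X

pos 1: X: fault, frames {X}
pos 2: K: fault, frames {X,K}
pos 3: T: fault, frames {X,K,T}
pos 4: X: hit
pos 5: Z: fault, frames {X,K,T,Z}
pos 6: T: hit
pos 7: Z: hit
pos 8: X: hit
pos 9: T: hit
pos 10: F: fault, frames {X,K,T,Z,F}
pos 11: A: fault, evict X, frames {K,T,Z,F,A}
At position 11, page X is evicted.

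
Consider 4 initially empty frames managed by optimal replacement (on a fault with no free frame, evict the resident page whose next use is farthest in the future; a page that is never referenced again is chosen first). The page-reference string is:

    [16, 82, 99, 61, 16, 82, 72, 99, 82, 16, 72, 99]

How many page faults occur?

5

16: miss, frames [16]
82: miss, frames [16, 82]
99: miss, frames [16, 82, 99]
61: miss, frames [16, 82, 99, 61]
16: hit
82: hit
72: miss, evict 61, frames [16, 82, 99, 72]
99: hit
82: hit
16: hit
72: hit
99: hit
Page faults: 5.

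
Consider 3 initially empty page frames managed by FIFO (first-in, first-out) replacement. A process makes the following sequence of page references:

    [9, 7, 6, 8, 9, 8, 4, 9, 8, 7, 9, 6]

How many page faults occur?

8

9: fault, frames {9}
7: fault, frames {9,7}
6: fault, frames {9,7,6}
8: fault, evict 9, frames {7,6,8}
9: fault, evict 7, frames {6,8,9}
8: hit
4: fault, evict 6, frames {8,9,4}
9: hit
8: hit
7: fault, evict 8, frames {9,4,7}
9: hit
6: fault, evict 9, frames {4,7,6}
Page faults: 8.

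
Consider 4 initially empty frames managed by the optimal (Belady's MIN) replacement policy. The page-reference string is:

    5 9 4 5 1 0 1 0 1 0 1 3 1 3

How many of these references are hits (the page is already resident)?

5 → miss, frames (5)
9 → miss, frames (5 9)
4 → miss, frames (5 9 4)
5 → hit
1 → miss, frames (5 9 4 1)
0 → miss, evict 4, frames (5 9 1 0)
1 → hit
0 → hit
1 → hit
0 → hit
1 → hit
3 → miss, evict 0, frames (5 9 1 3)
1 → hit
3 → hit
Hits: 8.

8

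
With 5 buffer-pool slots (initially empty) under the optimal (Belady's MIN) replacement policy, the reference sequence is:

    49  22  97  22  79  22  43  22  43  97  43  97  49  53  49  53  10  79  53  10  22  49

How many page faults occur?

49 -> fault, frames (49)
22 -> fault, frames (49 22)
97 -> fault, frames (49 22 97)
22 -> hit
79 -> fault, frames (49 22 97 79)
22 -> hit
43 -> fault, frames (49 22 97 79 43)
22 -> hit
43 -> hit
97 -> hit
43 -> hit
97 -> hit
49 -> hit
53 -> fault, evict 43, frames (49 22 97 79 53)
49 -> hit
53 -> hit
10 -> fault, evict 97, frames (49 22 79 53 10)
79 -> hit
53 -> hit
10 -> hit
22 -> hit
49 -> hit
Page faults: 7.

7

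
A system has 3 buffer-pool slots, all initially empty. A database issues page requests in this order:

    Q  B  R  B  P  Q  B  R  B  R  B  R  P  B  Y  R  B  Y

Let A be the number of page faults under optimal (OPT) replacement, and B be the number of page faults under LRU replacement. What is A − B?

Under OPT: F F F . F . . F . . . . . . F . . . → 6 faults.
Under LRU: F F F . F F . F . . . . F . F F . . → 9 faults.
A − B = 6 − 9 = -3.

-3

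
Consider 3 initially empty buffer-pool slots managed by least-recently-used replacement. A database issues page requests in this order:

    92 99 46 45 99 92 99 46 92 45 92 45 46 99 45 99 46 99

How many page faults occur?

8

92 -> fault, frames (92)
99 -> fault, frames (92 99)
46 -> fault, frames (92 99 46)
45 -> fault, evict 92, frames (99 46 45)
99 -> hit
92 -> fault, evict 46, frames (45 99 92)
99 -> hit
46 -> fault, evict 45, frames (92 99 46)
92 -> hit
45 -> fault, evict 99, frames (46 92 45)
92 -> hit
45 -> hit
46 -> hit
99 -> fault, evict 92, frames (45 46 99)
45 -> hit
99 -> hit
46 -> hit
99 -> hit
Page faults: 8.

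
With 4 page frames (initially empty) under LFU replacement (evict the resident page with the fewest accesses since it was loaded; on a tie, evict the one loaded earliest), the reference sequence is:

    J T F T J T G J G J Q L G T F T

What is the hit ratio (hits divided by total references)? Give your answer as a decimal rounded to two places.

0.56

J → fault, frames [J]
T → fault, frames [J, T]
F → fault, frames [J, T, F]
T → hit
J → hit
T → hit
G → fault, frames [J, T, F, G]
J → hit
G → hit
J → hit
Q → fault, evict F, frames [J, T, G, Q]
L → fault, evict Q, frames [J, T, G, L]
G → hit
T → hit
F → fault, evict L, frames [J, T, G, F]
T → hit
Hits: 9 of 16 references → 9/16 = 0.5625.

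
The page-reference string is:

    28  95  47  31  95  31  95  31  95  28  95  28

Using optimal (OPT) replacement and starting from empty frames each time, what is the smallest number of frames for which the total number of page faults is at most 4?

3

f=1: 12 faults
f=2: 5 faults
f=3: 4 faults
f=4: 4 faults
Smallest f with faults ≤ 4 is 3.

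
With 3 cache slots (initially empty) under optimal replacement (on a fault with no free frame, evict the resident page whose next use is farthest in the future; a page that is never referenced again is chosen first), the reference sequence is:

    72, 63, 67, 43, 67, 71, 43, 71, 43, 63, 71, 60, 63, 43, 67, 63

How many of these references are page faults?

7

72 -> miss, frames (72)
63 -> miss, frames (72 63)
67 -> miss, frames (72 63 67)
43 -> miss, evict 72, frames (63 67 43)
67 -> hit
71 -> miss, evict 67, frames (63 43 71)
43 -> hit
71 -> hit
43 -> hit
63 -> hit
71 -> hit
60 -> miss, evict 71, frames (63 43 60)
63 -> hit
43 -> hit
67 -> miss, evict 60, frames (63 43 67)
63 -> hit
Page faults: 7.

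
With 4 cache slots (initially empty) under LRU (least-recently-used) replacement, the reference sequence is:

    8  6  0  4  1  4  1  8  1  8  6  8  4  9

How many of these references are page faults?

8

8 → miss, frames [8]
6 → miss, frames [8, 6]
0 → miss, frames [8, 6, 0]
4 → miss, frames [8, 6, 0, 4]
1 → miss, evict 8, frames [6, 0, 4, 1]
4 → hit
1 → hit
8 → miss, evict 6, frames [0, 4, 1, 8]
1 → hit
8 → hit
6 → miss, evict 0, frames [4, 1, 8, 6]
8 → hit
4 → hit
9 → miss, evict 1, frames [6, 8, 4, 9]
Page faults: 8.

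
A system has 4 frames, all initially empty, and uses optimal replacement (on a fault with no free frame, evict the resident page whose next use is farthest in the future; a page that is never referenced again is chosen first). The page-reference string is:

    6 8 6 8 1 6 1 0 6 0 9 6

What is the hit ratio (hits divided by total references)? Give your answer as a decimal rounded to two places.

0.58

6: miss, frames (6)
8: miss, frames (6 8)
6: hit
8: hit
1: miss, frames (6 8 1)
6: hit
1: hit
0: miss, frames (6 8 1 0)
6: hit
0: hit
9: miss, evict 0, frames (6 8 1 9)
6: hit
Hits: 7 of 12 references → 7/12 = 0.5833.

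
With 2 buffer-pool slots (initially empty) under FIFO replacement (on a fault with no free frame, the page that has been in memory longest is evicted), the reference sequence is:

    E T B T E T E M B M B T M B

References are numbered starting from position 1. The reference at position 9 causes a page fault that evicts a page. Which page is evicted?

pos 1: E: fault, frames [E]
pos 2: T: fault, frames [E, T]
pos 3: B: fault, evict E, frames [T, B]
pos 4: T: hit
pos 5: E: fault, evict T, frames [B, E]
pos 6: T: fault, evict B, frames [E, T]
pos 7: E: hit
pos 8: M: fault, evict E, frames [T, M]
pos 9: B: fault, evict T, frames [M, B]
At position 9, page T is evicted.

T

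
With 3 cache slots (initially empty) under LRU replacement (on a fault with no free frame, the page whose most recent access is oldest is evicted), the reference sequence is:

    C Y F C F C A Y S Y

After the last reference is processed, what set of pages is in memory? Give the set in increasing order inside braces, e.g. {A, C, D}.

{A, S, Y}

C → fault, frames (C)
Y → fault, frames (C Y)
F → fault, frames (C Y F)
C → hit
F → hit
C → hit
A → fault, evict Y, frames (F C A)
Y → fault, evict F, frames (C A Y)
S → fault, evict C, frames (A Y S)
Y → hit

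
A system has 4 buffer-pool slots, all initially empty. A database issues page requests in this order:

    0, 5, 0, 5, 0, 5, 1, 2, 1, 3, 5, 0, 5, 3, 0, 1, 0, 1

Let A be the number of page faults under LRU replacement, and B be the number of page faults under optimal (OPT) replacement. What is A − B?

1

Under LRU: F F . . . . F F . F . F . . . . . . → 6 faults.
Under OPT: F F . . . . F F . F . . . . . . . . → 5 faults.
A − B = 6 − 5 = 1.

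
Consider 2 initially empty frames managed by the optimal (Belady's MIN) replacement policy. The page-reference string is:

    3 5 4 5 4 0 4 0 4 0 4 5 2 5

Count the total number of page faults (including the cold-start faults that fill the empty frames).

6

3 → miss, frames {3}
5 → miss, frames {3,5}
4 → miss, evict 3, frames {5,4}
5 → hit
4 → hit
0 → miss, evict 5, frames {4,0}
4 → hit
0 → hit
4 → hit
0 → hit
4 → hit
5 → miss, evict 0, frames {4,5}
2 → miss, evict 4, frames {5,2}
5 → hit
Page faults: 6.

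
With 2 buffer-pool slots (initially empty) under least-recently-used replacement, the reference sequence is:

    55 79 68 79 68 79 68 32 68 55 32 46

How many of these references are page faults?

7

55 → miss, frames [55]
79 → miss, frames [55, 79]
68 → miss, evict 55, frames [79, 68]
79 → hit
68 → hit
79 → hit
68 → hit
32 → miss, evict 79, frames [68, 32]
68 → hit
55 → miss, evict 32, frames [68, 55]
32 → miss, evict 68, frames [55, 32]
46 → miss, evict 55, frames [32, 46]
Page faults: 7.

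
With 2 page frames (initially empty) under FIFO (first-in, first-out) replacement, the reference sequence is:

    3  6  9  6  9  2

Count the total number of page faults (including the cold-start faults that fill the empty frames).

3 → fault, frames {3}
6 → fault, frames {3,6}
9 → fault, evict 3, frames {6,9}
6 → hit
9 → hit
2 → fault, evict 6, frames {9,2}
Page faults: 4.

4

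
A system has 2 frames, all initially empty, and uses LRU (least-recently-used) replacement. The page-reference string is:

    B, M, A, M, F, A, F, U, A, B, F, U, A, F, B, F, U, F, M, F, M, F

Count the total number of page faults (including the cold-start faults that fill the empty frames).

15

B: fault, frames {B}
M: fault, frames {B,M}
A: fault, evict B, frames {M,A}
M: hit
F: fault, evict A, frames {M,F}
A: fault, evict M, frames {F,A}
F: hit
U: fault, evict A, frames {F,U}
A: fault, evict F, frames {U,A}
B: fault, evict U, frames {A,B}
F: fault, evict A, frames {B,F}
U: fault, evict B, frames {F,U}
A: fault, evict F, frames {U,A}
F: fault, evict U, frames {A,F}
B: fault, evict A, frames {F,B}
F: hit
U: fault, evict B, frames {F,U}
F: hit
M: fault, evict U, frames {F,M}
F: hit
M: hit
F: hit
Page faults: 15.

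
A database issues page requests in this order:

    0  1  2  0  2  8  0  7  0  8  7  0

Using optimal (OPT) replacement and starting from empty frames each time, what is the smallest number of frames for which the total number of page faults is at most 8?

f=1: 12 faults
f=2: 7 faults
f=3: 5 faults
f=4: 5 faults
f=5: 5 faults
Smallest f with faults ≤ 8 is 2.

2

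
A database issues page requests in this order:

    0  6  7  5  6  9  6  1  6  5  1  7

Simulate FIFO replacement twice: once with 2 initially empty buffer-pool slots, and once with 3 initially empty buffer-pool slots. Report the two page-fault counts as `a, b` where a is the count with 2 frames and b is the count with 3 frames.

2 frames: F F F F F F . F F F F F → 11 faults.
3 frames: F F F F . F F F . F . F → 9 faults.
9 < 11: adding a frame reduced faults, as is typical.

11, 9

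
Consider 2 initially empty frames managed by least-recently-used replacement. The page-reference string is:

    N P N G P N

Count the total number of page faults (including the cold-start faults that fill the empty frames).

N → fault, frames {N}
P → fault, frames {N,P}
N → hit
G → fault, evict P, frames {N,G}
P → fault, evict N, frames {G,P}
N → fault, evict G, frames {P,N}
Page faults: 5.

5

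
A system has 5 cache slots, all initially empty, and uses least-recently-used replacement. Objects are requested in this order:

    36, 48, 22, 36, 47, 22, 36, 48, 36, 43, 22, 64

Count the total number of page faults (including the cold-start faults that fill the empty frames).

6

36 → miss, frames [36]
48 → miss, frames [36, 48]
22 → miss, frames [36, 48, 22]
36 → hit
47 → miss, frames [48, 22, 36, 47]
22 → hit
36 → hit
48 → hit
36 → hit
43 → miss, frames [47, 22, 48, 36, 43]
22 → hit
64 → miss, evict 47, frames [48, 36, 43, 22, 64]
Page faults: 6.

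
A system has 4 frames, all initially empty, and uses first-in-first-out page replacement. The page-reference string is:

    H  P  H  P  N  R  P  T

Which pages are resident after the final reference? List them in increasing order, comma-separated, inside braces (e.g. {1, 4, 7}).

{N, P, R, T}

H -> fault, frames [H]
P -> fault, frames [H, P]
H -> hit
P -> hit
N -> fault, frames [H, P, N]
R -> fault, frames [H, P, N, R]
P -> hit
T -> fault, evict H, frames [P, N, R, T]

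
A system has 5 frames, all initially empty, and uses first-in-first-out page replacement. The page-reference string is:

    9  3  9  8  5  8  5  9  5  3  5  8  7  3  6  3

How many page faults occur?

9: fault, frames (9)
3: fault, frames (9 3)
9: hit
8: fault, frames (9 3 8)
5: fault, frames (9 3 8 5)
8: hit
5: hit
9: hit
5: hit
3: hit
5: hit
8: hit
7: fault, frames (9 3 8 5 7)
3: hit
6: fault, evict 9, frames (3 8 5 7 6)
3: hit
Page faults: 6.

6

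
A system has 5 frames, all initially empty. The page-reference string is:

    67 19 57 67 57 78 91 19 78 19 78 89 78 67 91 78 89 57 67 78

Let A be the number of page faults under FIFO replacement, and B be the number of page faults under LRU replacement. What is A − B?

-1

Under FIFO: F F F . . F F . . . . F . F . . . . . . → 7 faults.
Under LRU: F F F . . F F . . . . F . F . . . F . . → 8 faults.
A − B = 7 − 8 = -1.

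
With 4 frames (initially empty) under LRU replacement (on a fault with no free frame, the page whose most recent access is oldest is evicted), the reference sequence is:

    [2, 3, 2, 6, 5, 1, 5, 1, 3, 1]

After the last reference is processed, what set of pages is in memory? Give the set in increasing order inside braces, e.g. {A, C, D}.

2 → fault, frames {2}
3 → fault, frames {2,3}
2 → hit
6 → fault, frames {3,2,6}
5 → fault, frames {3,2,6,5}
1 → fault, evict 3, frames {2,6,5,1}
5 → hit
1 → hit
3 → fault, evict 2, frames {6,5,1,3}
1 → hit

{1, 3, 5, 6}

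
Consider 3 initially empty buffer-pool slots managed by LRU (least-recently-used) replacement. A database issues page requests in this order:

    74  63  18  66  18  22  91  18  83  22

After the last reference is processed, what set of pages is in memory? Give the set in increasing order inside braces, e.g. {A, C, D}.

74 -> miss, frames [74]
63 -> miss, frames [74, 63]
18 -> miss, frames [74, 63, 18]
66 -> miss, evict 74, frames [63, 18, 66]
18 -> hit
22 -> miss, evict 63, frames [66, 18, 22]
91 -> miss, evict 66, frames [18, 22, 91]
18 -> hit
83 -> miss, evict 22, frames [91, 18, 83]
22 -> miss, evict 91, frames [18, 83, 22]

{18, 22, 83}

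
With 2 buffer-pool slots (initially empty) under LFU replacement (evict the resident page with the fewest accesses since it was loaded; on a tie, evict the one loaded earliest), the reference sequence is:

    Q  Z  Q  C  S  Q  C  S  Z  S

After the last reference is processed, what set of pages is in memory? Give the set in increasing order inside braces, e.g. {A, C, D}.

{Q, S}

Q → miss, frames (Q)
Z → miss, frames (Q Z)
Q → hit
C → miss, evict Z, frames (Q C)
S → miss, evict C, frames (Q S)
Q → hit
C → miss, evict S, frames (Q C)
S → miss, evict C, frames (Q S)
Z → miss, evict S, frames (Q Z)
S → miss, evict Z, frames (Q S)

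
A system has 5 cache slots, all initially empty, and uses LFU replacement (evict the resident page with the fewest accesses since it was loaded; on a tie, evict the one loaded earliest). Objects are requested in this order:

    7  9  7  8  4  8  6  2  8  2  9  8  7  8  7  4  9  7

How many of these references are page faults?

8

7: miss, frames [7]
9: miss, frames [7, 9]
7: hit
8: miss, frames [7, 9, 8]
4: miss, frames [7, 9, 8, 4]
8: hit
6: miss, frames [7, 9, 8, 4, 6]
2: miss, evict 9, frames [7, 8, 4, 6, 2]
8: hit
2: hit
9: miss, evict 4, frames [7, 8, 6, 2, 9]
8: hit
7: hit
8: hit
7: hit
4: miss, evict 6, frames [7, 8, 2, 9, 4]
9: hit
7: hit
Page faults: 8.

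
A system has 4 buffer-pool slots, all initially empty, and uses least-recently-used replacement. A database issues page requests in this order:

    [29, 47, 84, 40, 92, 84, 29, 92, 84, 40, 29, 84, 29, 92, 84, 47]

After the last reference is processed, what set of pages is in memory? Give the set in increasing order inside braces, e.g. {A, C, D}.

{29, 47, 84, 92}

29 -> fault, frames [29]
47 -> fault, frames [29, 47]
84 -> fault, frames [29, 47, 84]
40 -> fault, frames [29, 47, 84, 40]
92 -> fault, evict 29, frames [47, 84, 40, 92]
84 -> hit
29 -> fault, evict 47, frames [40, 92, 84, 29]
92 -> hit
84 -> hit
40 -> hit
29 -> hit
84 -> hit
29 -> hit
92 -> hit
84 -> hit
47 -> fault, evict 40, frames [29, 92, 84, 47]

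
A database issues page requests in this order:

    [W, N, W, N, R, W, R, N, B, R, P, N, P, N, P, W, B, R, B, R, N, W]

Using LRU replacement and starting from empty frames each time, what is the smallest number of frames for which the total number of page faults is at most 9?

4

f=1: 22 faults
f=2: 14 faults
f=3: 11 faults
f=4: 9 faults
f=5: 5 faults
Smallest f with faults ≤ 9 is 4.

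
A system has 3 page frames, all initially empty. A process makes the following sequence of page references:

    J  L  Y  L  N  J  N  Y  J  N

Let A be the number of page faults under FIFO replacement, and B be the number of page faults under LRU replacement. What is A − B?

-1

Under FIFO: F F F . F F . . . . → 5 faults.
Under LRU: F F F . F F . F . . → 6 faults.
A − B = 5 − 6 = -1.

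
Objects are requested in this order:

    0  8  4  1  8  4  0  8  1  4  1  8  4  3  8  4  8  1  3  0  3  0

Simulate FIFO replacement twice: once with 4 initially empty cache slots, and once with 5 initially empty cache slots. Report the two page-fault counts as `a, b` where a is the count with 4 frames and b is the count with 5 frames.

6, 5

4 frames: F F F F . . . . . . . . . F . . . . . F . . → 6 faults.
5 frames: F F F F . . . . . . . . . F . . . . . . . . → 5 faults.
5 < 6: adding a frame reduced faults, as is typical.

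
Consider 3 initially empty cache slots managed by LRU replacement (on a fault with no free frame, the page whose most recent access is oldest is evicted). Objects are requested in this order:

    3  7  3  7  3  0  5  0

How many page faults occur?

3 → miss, frames (3)
7 → miss, frames (3 7)
3 → hit
7 → hit
3 → hit
0 → miss, frames (7 3 0)
5 → miss, evict 7, frames (3 0 5)
0 → hit
Page faults: 4.

4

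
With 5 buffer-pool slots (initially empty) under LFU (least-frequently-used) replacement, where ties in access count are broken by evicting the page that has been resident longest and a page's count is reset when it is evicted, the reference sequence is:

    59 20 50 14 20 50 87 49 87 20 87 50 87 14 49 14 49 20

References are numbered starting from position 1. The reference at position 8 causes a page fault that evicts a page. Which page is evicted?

pos 1: 59 -> fault, frames (59)
pos 2: 20 -> fault, frames (59 20)
pos 3: 50 -> fault, frames (59 20 50)
pos 4: 14 -> fault, frames (59 20 50 14)
pos 5: 20 -> hit
pos 6: 50 -> hit
pos 7: 87 -> fault, frames (59 20 50 14 87)
pos 8: 49 -> fault, evict 59, frames (20 50 14 87 49)
At position 8, page 59 is evicted.

59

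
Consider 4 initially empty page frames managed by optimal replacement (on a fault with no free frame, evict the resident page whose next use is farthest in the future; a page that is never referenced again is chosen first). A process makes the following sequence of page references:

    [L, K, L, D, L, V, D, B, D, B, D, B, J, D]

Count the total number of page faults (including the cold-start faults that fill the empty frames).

L → fault, frames (L)
K → fault, frames (L K)
L → hit
D → fault, frames (L K D)
L → hit
V → fault, frames (L K D V)
D → hit
B → fault, evict V, frames (L K D B)
D → hit
B → hit
D → hit
B → hit
J → fault, evict B, frames (L K D J)
D → hit
Page faults: 6.

6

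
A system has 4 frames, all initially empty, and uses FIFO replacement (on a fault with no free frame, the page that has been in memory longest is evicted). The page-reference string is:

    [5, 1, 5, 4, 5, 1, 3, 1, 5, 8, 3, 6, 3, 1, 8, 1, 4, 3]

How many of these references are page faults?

5: miss, frames {5}
1: miss, frames {5,1}
5: hit
4: miss, frames {5,1,4}
5: hit
1: hit
3: miss, frames {5,1,4,3}
1: hit
5: hit
8: miss, evict 5, frames {1,4,3,8}
3: hit
6: miss, evict 1, frames {4,3,8,6}
3: hit
1: miss, evict 4, frames {3,8,6,1}
8: hit
1: hit
4: miss, evict 3, frames {8,6,1,4}
3: miss, evict 8, frames {6,1,4,3}
Page faults: 9.

9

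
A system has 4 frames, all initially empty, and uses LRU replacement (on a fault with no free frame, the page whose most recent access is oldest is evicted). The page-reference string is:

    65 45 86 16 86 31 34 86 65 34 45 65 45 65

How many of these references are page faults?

8

65: fault, frames [65]
45: fault, frames [65, 45]
86: fault, frames [65, 45, 86]
16: fault, frames [65, 45, 86, 16]
86: hit
31: fault, evict 65, frames [45, 16, 86, 31]
34: fault, evict 45, frames [16, 86, 31, 34]
86: hit
65: fault, evict 16, frames [31, 34, 86, 65]
34: hit
45: fault, evict 31, frames [86, 65, 34, 45]
65: hit
45: hit
65: hit
Page faults: 8.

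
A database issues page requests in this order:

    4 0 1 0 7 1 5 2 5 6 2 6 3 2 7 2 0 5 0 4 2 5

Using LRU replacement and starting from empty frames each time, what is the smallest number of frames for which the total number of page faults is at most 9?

7

f=1: 22 faults
f=2: 17 faults
f=3: 14 faults
f=4: 12 faults
f=5: 12 faults
f=6: 10 faults
f=7: 9 faults
f=8: 8 faults
Smallest f with faults ≤ 9 is 7.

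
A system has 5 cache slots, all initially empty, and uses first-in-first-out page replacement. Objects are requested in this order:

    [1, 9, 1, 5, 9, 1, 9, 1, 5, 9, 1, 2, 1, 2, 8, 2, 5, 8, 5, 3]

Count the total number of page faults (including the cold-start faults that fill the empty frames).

6

1 -> fault, frames (1)
9 -> fault, frames (1 9)
1 -> hit
5 -> fault, frames (1 9 5)
9 -> hit
1 -> hit
9 -> hit
1 -> hit
5 -> hit
9 -> hit
1 -> hit
2 -> fault, frames (1 9 5 2)
1 -> hit
2 -> hit
8 -> fault, frames (1 9 5 2 8)
2 -> hit
5 -> hit
8 -> hit
5 -> hit
3 -> fault, evict 1, frames (9 5 2 8 3)
Page faults: 6.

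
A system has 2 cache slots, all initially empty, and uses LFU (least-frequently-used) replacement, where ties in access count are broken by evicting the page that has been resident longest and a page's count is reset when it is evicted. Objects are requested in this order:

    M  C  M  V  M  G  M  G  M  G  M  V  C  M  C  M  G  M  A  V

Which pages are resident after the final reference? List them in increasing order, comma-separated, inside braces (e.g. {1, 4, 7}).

M → miss, frames [M]
C → miss, frames [M, C]
M → hit
V → miss, evict C, frames [M, V]
M → hit
G → miss, evict V, frames [M, G]
M → hit
G → hit
M → hit
G → hit
M → hit
V → miss, evict G, frames [M, V]
C → miss, evict V, frames [M, C]
M → hit
C → hit
M → hit
G → miss, evict C, frames [M, G]
M → hit
A → miss, evict G, frames [M, A]
V → miss, evict A, frames [M, V]

{M, V}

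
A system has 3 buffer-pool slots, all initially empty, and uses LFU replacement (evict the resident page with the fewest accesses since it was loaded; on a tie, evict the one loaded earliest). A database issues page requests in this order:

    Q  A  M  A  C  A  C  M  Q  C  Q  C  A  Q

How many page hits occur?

9

Q → miss, frames {Q}
A → miss, frames {Q,A}
M → miss, frames {Q,A,M}
A → hit
C → miss, evict Q, frames {A,M,C}
A → hit
C → hit
M → hit
Q → miss, evict M, frames {A,C,Q}
C → hit
Q → hit
C → hit
A → hit
Q → hit
Hits: 9.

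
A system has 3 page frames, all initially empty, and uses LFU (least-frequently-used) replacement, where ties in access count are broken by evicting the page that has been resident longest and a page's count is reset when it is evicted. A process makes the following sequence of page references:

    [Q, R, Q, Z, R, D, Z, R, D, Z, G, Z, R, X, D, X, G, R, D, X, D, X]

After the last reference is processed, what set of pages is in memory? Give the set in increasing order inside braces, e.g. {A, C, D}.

{Q, R, X}

Q -> fault, frames [Q]
R -> fault, frames [Q, R]
Q -> hit
Z -> fault, frames [Q, R, Z]
R -> hit
D -> fault, evict Z, frames [Q, R, D]
Z -> fault, evict D, frames [Q, R, Z]
R -> hit
D -> fault, evict Z, frames [Q, R, D]
Z -> fault, evict D, frames [Q, R, Z]
G -> fault, evict Z, frames [Q, R, G]
Z -> fault, evict G, frames [Q, R, Z]
R -> hit
X -> fault, evict Z, frames [Q, R, X]
D -> fault, evict X, frames [Q, R, D]
X -> fault, evict D, frames [Q, R, X]
G -> fault, evict X, frames [Q, R, G]
R -> hit
D -> fault, evict G, frames [Q, R, D]
X -> fault, evict D, frames [Q, R, X]
D -> fault, evict X, frames [Q, R, D]
X -> fault, evict D, frames [Q, R, X]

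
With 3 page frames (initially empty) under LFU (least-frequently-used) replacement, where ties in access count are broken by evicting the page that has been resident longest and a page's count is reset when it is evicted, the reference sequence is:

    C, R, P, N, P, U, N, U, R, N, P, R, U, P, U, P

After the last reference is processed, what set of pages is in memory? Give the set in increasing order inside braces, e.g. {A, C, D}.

{N, P, U}

C: miss, frames [C]
R: miss, frames [C, R]
P: miss, frames [C, R, P]
N: miss, evict C, frames [R, P, N]
P: hit
U: miss, evict R, frames [P, N, U]
N: hit
U: hit
R: miss, evict P, frames [N, U, R]
N: hit
P: miss, evict R, frames [N, U, P]
R: miss, evict P, frames [N, U, R]
U: hit
P: miss, evict R, frames [N, U, P]
U: hit
P: hit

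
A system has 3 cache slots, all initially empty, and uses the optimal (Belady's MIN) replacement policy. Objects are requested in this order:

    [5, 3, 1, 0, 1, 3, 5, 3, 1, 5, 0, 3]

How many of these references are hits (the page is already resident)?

6

5: miss, frames (5)
3: miss, frames (5 3)
1: miss, frames (5 3 1)
0: miss, evict 5, frames (3 1 0)
1: hit
3: hit
5: miss, evict 0, frames (3 1 5)
3: hit
1: hit
5: hit
0: miss, evict 5, frames (3 1 0)
3: hit
Hits: 6.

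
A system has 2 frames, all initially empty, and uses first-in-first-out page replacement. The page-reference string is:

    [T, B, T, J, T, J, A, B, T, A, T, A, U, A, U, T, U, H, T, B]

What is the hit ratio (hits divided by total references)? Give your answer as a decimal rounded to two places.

0.40

T -> miss, frames {T}
B -> miss, frames {T,B}
T -> hit
J -> miss, evict T, frames {B,J}
T -> miss, evict B, frames {J,T}
J -> hit
A -> miss, evict J, frames {T,A}
B -> miss, evict T, frames {A,B}
T -> miss, evict A, frames {B,T}
A -> miss, evict B, frames {T,A}
T -> hit
A -> hit
U -> miss, evict T, frames {A,U}
A -> hit
U -> hit
T -> miss, evict A, frames {U,T}
U -> hit
H -> miss, evict U, frames {T,H}
T -> hit
B -> miss, evict T, frames {H,B}
Hits: 8 of 20 references → 8/20 = 0.4000.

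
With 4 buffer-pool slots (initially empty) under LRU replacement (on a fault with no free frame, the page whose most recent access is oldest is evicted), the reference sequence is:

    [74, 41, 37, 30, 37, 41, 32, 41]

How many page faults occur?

74: fault, frames (74)
41: fault, frames (74 41)
37: fault, frames (74 41 37)
30: fault, frames (74 41 37 30)
37: hit
41: hit
32: fault, evict 74, frames (30 37 41 32)
41: hit
Page faults: 5.

5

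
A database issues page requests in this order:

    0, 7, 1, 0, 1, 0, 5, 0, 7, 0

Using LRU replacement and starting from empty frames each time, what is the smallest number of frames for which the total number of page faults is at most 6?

f=1: 10 faults
f=2: 6 faults
f=3: 5 faults
f=4: 4 faults
Smallest f with faults ≤ 6 is 2.

2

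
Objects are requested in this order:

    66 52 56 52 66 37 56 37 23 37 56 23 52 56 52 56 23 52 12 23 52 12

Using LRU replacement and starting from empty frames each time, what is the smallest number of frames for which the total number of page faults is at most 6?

f=1: 22 faults
f=2: 17 faults
f=3: 8 faults
f=4: 7 faults
f=5: 6 faults
f=6: 6 faults
Smallest f with faults ≤ 6 is 5.

5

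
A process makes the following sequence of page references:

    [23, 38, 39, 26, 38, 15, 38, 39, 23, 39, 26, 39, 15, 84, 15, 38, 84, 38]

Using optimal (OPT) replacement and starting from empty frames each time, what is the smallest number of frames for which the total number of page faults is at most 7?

f=1: 18 faults
f=2: 11 faults
f=3: 9 faults
f=4: 7 faults
f=5: 6 faults
f=6: 6 faults
Smallest f with faults ≤ 7 is 4.

4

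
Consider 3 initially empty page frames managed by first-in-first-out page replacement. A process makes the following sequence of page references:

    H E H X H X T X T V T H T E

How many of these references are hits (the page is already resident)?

H -> fault, frames [H]
E -> fault, frames [H, E]
H -> hit
X -> fault, frames [H, E, X]
H -> hit
X -> hit
T -> fault, evict H, frames [E, X, T]
X -> hit
T -> hit
V -> fault, evict E, frames [X, T, V]
T -> hit
H -> fault, evict X, frames [T, V, H]
T -> hit
E -> fault, evict T, frames [V, H, E]
Hits: 7.

7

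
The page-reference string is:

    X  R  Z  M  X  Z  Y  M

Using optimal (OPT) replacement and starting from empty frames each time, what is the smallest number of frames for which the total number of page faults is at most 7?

2

f=1: 8 faults
f=2: 6 faults
f=3: 5 faults
f=4: 5 faults
f=5: 5 faults
Smallest f with faults ≤ 7 is 2.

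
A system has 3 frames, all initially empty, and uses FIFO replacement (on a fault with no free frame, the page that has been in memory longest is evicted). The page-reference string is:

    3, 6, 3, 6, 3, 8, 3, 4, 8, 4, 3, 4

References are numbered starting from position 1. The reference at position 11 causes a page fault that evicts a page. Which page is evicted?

6

pos 1: 3: fault, frames {3}
pos 2: 6: fault, frames {3,6}
pos 3: 3: hit
pos 4: 6: hit
pos 5: 3: hit
pos 6: 8: fault, frames {3,6,8}
pos 7: 3: hit
pos 8: 4: fault, evict 3, frames {6,8,4}
pos 9: 8: hit
pos 10: 4: hit
pos 11: 3: fault, evict 6, frames {8,4,3}
At position 11, page 6 is evicted.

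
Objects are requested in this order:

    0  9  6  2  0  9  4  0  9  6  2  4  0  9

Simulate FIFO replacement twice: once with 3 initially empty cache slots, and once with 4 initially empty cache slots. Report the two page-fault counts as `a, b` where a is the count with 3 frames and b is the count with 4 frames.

11, 12

3 frames: F F F F F F F . . F F . F F → 11 faults.
4 frames: F F F F . . F F F F F F F F → 12 faults.
12 > 11: adding a frame increased faults — Belady's anomaly.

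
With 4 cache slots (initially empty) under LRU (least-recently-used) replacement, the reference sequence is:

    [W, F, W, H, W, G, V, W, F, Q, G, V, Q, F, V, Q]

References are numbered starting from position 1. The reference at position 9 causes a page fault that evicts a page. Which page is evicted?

H

pos 1: W -> fault, frames (W)
pos 2: F -> fault, frames (W F)
pos 3: W -> hit
pos 4: H -> fault, frames (F W H)
pos 5: W -> hit
pos 6: G -> fault, frames (F H W G)
pos 7: V -> fault, evict F, frames (H W G V)
pos 8: W -> hit
pos 9: F -> fault, evict H, frames (G V W F)
At position 9, page H is evicted.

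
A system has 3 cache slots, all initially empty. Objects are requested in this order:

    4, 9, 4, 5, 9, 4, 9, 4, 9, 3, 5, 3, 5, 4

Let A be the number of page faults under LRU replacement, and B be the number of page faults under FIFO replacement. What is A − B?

Under LRU: F F . F . . . . . F F . . F → 6 faults.
Under FIFO: F F . F . . . . . F . . . F → 5 faults.
A − B = 6 − 5 = 1.

1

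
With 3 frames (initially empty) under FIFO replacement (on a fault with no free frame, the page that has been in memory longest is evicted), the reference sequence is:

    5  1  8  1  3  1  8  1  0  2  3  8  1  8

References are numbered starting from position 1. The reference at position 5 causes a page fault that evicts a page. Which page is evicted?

5

pos 1: 5: fault, frames {5}
pos 2: 1: fault, frames {5,1}
pos 3: 8: fault, frames {5,1,8}
pos 4: 1: hit
pos 5: 3: fault, evict 5, frames {1,8,3}
At position 5, page 5 is evicted.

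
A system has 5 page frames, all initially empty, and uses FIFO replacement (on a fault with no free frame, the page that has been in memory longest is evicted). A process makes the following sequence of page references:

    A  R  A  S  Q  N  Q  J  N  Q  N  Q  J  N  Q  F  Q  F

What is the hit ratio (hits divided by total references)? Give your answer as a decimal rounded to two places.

0.61

A -> miss, frames [A]
R -> miss, frames [A, R]
A -> hit
S -> miss, frames [A, R, S]
Q -> miss, frames [A, R, S, Q]
N -> miss, frames [A, R, S, Q, N]
Q -> hit
J -> miss, evict A, frames [R, S, Q, N, J]
N -> hit
Q -> hit
N -> hit
Q -> hit
J -> hit
N -> hit
Q -> hit
F -> miss, evict R, frames [S, Q, N, J, F]
Q -> hit
F -> hit
Hits: 11 of 18 references → 11/18 = 0.6111.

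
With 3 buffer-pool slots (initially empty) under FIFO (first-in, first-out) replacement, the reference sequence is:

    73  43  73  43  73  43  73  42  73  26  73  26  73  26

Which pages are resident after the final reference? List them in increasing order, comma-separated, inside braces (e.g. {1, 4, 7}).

73: fault, frames (73)
43: fault, frames (73 43)
73: hit
43: hit
73: hit
43: hit
73: hit
42: fault, frames (73 43 42)
73: hit
26: fault, evict 73, frames (43 42 26)
73: fault, evict 43, frames (42 26 73)
26: hit
73: hit
26: hit

{26, 42, 73}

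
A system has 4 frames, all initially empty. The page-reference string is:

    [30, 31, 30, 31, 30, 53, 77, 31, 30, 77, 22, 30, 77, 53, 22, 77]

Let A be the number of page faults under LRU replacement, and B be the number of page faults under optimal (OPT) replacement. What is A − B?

Under LRU: F F . . . F F . . . F . . F . . → 6 faults.
Under OPT: F F . . . F F . . . F . . . . . → 5 faults.
A − B = 6 − 5 = 1.

1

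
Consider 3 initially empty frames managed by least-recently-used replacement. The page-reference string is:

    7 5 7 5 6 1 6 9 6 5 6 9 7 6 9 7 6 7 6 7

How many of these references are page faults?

7

7 → fault, frames [7]
5 → fault, frames [7, 5]
7 → hit
5 → hit
6 → fault, frames [7, 5, 6]
1 → fault, evict 7, frames [5, 6, 1]
6 → hit
9 → fault, evict 5, frames [1, 6, 9]
6 → hit
5 → fault, evict 1, frames [9, 6, 5]
6 → hit
9 → hit
7 → fault, evict 5, frames [6, 9, 7]
6 → hit
9 → hit
7 → hit
6 → hit
7 → hit
6 → hit
7 → hit
Page faults: 7.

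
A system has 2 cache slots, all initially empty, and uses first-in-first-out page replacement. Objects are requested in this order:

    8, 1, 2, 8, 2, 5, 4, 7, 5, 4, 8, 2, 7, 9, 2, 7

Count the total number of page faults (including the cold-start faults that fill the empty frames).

15

8 -> fault, frames {8}
1 -> fault, frames {8,1}
2 -> fault, evict 8, frames {1,2}
8 -> fault, evict 1, frames {2,8}
2 -> hit
5 -> fault, evict 2, frames {8,5}
4 -> fault, evict 8, frames {5,4}
7 -> fault, evict 5, frames {4,7}
5 -> fault, evict 4, frames {7,5}
4 -> fault, evict 7, frames {5,4}
8 -> fault, evict 5, frames {4,8}
2 -> fault, evict 4, frames {8,2}
7 -> fault, evict 8, frames {2,7}
9 -> fault, evict 2, frames {7,9}
2 -> fault, evict 7, frames {9,2}
7 -> fault, evict 9, frames {2,7}
Page faults: 15.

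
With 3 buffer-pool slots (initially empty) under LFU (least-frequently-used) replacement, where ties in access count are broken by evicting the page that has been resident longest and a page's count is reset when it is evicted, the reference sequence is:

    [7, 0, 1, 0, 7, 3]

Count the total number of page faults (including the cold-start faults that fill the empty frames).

7 → miss, frames [7]
0 → miss, frames [7, 0]
1 → miss, frames [7, 0, 1]
0 → hit
7 → hit
3 → miss, evict 1, frames [7, 0, 3]
Page faults: 4.

4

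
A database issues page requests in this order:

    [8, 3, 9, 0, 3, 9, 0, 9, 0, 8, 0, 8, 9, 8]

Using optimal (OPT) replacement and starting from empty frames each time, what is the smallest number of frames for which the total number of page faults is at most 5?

3

f=1: 14 faults
f=2: 7 faults
f=3: 5 faults
f=4: 4 faults
Smallest f with faults ≤ 5 is 3.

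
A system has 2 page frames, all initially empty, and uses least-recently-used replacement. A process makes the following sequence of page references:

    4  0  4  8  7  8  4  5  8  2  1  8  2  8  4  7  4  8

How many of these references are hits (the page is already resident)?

4: fault, frames [4]
0: fault, frames [4, 0]
4: hit
8: fault, evict 0, frames [4, 8]
7: fault, evict 4, frames [8, 7]
8: hit
4: fault, evict 7, frames [8, 4]
5: fault, evict 8, frames [4, 5]
8: fault, evict 4, frames [5, 8]
2: fault, evict 5, frames [8, 2]
1: fault, evict 8, frames [2, 1]
8: fault, evict 2, frames [1, 8]
2: fault, evict 1, frames [8, 2]
8: hit
4: fault, evict 2, frames [8, 4]
7: fault, evict 8, frames [4, 7]
4: hit
8: fault, evict 7, frames [4, 8]
Hits: 4.

4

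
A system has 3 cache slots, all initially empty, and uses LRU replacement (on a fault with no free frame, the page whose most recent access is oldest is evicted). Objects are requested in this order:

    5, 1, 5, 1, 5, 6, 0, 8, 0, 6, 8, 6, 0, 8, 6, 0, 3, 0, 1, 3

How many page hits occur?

13

5 -> miss, frames {5}
1 -> miss, frames {5,1}
5 -> hit
1 -> hit
5 -> hit
6 -> miss, frames {1,5,6}
0 -> miss, evict 1, frames {5,6,0}
8 -> miss, evict 5, frames {6,0,8}
0 -> hit
6 -> hit
8 -> hit
6 -> hit
0 -> hit
8 -> hit
6 -> hit
0 -> hit
3 -> miss, evict 8, frames {6,0,3}
0 -> hit
1 -> miss, evict 6, frames {3,0,1}
3 -> hit
Hits: 13.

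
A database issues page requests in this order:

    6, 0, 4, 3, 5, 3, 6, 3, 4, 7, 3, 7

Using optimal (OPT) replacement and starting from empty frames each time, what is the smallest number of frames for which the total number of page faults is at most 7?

3

f=1: 12 faults
f=2: 8 faults
f=3: 7 faults
f=4: 6 faults
f=5: 6 faults
f=6: 6 faults
Smallest f with faults ≤ 7 is 3.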